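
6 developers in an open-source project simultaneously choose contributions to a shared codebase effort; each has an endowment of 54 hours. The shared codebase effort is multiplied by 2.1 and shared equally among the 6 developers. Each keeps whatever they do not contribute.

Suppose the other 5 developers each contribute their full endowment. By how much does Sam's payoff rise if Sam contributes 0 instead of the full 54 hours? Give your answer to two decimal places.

35.10 hours

Switching from a contribution of 54 to 0 lets Sam keep an extra 54 hours, but lowers the shared codebase effort by 54, which costs Sam their own share of that drop: 2.1/6 × 54 = 18.90.
Net gain = 54 − 18.90 = 35.10. The private return per contributed unit (0.3500) is below 1, so free-riding is indeed the best response regardless of what the others do.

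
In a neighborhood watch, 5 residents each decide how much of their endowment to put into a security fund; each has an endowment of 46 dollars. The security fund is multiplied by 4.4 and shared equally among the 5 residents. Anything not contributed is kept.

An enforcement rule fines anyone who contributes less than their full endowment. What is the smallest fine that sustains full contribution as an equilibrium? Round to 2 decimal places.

5.52 dollars

Given the others contribute fully, the best deviation is to contribute 0 (any partial contribution still incurs the fine and gives up units whose private return 0.8800 is below 1).
Deviating from 46 to 0 saves 46 dollars but forfeits the deviator's share of the drop in the security fund: 4.4/5 × 46 = 40.48.
So the deviation gain is 46 − 40.48 = 5.52, and the fine must be at least 5.52 dollars to wipe it out.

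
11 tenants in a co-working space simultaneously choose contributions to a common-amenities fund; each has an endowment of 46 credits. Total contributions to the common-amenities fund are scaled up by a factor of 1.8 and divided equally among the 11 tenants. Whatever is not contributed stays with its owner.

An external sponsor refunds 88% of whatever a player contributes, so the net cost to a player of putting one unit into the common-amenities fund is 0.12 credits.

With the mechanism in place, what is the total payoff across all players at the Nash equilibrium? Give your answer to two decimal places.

The effective private return per unit is now (1.8/11) / 0.12 = 1.3636 > 1, so every player's dominant strategy flips to full contribution.
So the Nash equilibrium is full contribution by all 11; the group earns 11 × (46 × 0.88 + 1.8 × 46) = 1356.08.

1356.08 credits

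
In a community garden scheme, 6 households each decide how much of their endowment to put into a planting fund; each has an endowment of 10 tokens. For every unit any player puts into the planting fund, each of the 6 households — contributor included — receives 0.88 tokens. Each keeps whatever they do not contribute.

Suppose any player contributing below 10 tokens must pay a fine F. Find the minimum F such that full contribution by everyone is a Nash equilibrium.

1.20 tokens

Given the others contribute fully, the best deviation is to contribute 0 (any partial contribution still incurs the fine and gives up units whose private return 0.88 is below 1).
Deviating from 10 to 0 saves 10 tokens but forfeits the deviator's share of the drop in the planting fund: 0.88 × 10 = 8.80.
So the deviation gain is 10 − 8.80 = 1.20, and the fine must be at least 1.20 tokens to wipe it out.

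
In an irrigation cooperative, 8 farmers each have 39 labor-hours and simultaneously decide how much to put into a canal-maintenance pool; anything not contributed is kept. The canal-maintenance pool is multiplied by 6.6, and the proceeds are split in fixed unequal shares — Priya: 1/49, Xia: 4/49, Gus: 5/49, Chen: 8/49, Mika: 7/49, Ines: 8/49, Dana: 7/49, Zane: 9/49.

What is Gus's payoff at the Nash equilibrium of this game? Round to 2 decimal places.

117.80 labor-hours

A player with share s gets back 6.6·s per unit contributed, so full contribution is dominant for anyone with s > 1/6.6 = 0.1515 and zero contribution is dominant for anyone below.
Chen, Ines and Zane are above the threshold, contributing 39 each; the remaining 5 contribute 0. Total contributed: 117.
Gus keeps 39 and receives 6.6 × 117 × 5/49 = 78.80 from the canal-maintenance pool, for a payoff of 117.80.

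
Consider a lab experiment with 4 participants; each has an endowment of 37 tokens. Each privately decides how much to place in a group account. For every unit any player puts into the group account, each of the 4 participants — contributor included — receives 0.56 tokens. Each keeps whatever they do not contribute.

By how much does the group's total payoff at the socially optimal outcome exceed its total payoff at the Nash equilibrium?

The private return per contributed unit is 0.56 < 1, so contributing 0 is dominant for every player. At the Nash equilibrium everyone keeps their 37, and the group total is 4 × 37 = 148.
Each contributed unit returns 2.240 to the group as a whole (0.56 to each of 4 players), which exceeds 1, so the social optimum is full contribution: group total = 2.240 × 148 = 331.52.
Efficiency loss = 331.52 − 148 = 183.52.

183.52 tokens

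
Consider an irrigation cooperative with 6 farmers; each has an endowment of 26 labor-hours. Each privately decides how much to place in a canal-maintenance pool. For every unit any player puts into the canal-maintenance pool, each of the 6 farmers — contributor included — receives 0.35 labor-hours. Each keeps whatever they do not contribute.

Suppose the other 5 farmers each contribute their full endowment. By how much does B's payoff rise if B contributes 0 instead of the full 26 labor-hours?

Switching from a contribution of 26 to 0 lets B keep an extra 26 labor-hours, but lowers the canal-maintenance pool by 26, which costs B their own share of that drop: 0.35 × 26 = 9.10.
Net gain = 26 − 9.10 = 16.90. The private return per contributed unit (0.35) is below 1, so free-riding is indeed the best response regardless of what the others do.

16.90 labor-hours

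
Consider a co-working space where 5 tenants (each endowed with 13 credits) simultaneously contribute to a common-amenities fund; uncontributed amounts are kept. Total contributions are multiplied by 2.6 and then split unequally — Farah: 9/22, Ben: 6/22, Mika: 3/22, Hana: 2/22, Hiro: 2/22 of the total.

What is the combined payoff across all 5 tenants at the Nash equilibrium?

Player j's private return per contributed unit is 2.6 × (j's share). Contributing is weakly dominant for j when that share is at least 1/2.6 = 0.3846, and contributing 0 is dominant otherwise.
Only Farah (9/22) clears that bar, contributing 13; the remaining 4 contribute 0. Total contributed: 13.
The common-amenities fund pays out 2.6 × 13 = 33.80 in total (split across the unequal shares, but the aggregate is all that matters for the group sum).
The 4 free-riders keep 13 each, adding 52. Group total = 52 + 33.80 = 85.80.

85.80 credits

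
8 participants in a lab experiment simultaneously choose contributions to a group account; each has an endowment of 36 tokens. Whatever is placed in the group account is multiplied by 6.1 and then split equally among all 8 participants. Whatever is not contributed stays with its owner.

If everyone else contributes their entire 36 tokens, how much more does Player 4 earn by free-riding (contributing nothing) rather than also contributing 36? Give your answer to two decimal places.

Switching from a contribution of 36 to 0 lets Player 4 keep an extra 36 tokens, but lowers the group account by 36, which costs Player 4 their own share of that drop: 6.1/8 × 36 = 27.45.
Net gain = 36 − 27.45 = 8.55. The private return per contributed unit (0.7625) is below 1, so free-riding is indeed the best response regardless of what the others do.

8.55 tokens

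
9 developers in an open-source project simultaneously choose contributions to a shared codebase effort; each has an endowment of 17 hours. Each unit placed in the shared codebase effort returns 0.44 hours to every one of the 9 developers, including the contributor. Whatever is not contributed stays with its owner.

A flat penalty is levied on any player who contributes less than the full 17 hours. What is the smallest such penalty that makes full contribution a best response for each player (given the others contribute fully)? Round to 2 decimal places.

9.52 hours

Given the others contribute fully, the best deviation is to contribute 0 (any partial contribution still incurs the fine and gives up units whose private return 0.44 is below 1).
Deviating from 17 to 0 saves 17 hours but forfeits the deviator's share of the drop in the shared codebase effort: 0.44 × 17 = 7.48.
So the deviation gain is 17 − 7.48 = 9.52, and the fine must be at least 9.52 hours to wipe it out.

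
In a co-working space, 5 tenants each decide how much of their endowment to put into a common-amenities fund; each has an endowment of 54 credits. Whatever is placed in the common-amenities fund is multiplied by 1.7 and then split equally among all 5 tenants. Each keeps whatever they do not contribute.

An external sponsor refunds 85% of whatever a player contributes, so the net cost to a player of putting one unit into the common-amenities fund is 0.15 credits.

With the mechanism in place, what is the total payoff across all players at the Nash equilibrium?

688.50 credits

The effective private return per unit is now (1.7/5) / 0.15 = 2.2667 > 1, so every player's dominant strategy flips to full contribution.
So the Nash equilibrium is full contribution by all 5; the group earns 5 × (54 × 0.85 + 1.7 × 54) = 688.50.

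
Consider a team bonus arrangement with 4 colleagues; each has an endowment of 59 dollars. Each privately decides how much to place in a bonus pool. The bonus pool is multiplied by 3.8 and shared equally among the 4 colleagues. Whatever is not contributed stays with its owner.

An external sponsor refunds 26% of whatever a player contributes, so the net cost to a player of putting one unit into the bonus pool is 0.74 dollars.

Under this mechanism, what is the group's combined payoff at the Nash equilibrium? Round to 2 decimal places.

958.16 dollars

With the mechanism, a contributed unit returns (3.8/4) / 0.74 = 1.2838 per unit of net cost to the contributor — now above 1 — so contributing fully is weakly dominant for every player.
So the Nash equilibrium is full contribution by all 4; the group earns 4 × (59 × 0.26 + 3.8 × 59) = 958.16.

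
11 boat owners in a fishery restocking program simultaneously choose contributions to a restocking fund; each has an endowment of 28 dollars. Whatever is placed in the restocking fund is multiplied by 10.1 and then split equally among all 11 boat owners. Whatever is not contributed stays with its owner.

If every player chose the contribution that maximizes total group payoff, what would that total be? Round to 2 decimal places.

3110.80 dollars

Each contributed unit returns 10.100 to the group as a whole (0.9182 to each of 11 players), which exceeds 1, so the social optimum is full contribution: group total = 10.100 × 308 = 3110.80.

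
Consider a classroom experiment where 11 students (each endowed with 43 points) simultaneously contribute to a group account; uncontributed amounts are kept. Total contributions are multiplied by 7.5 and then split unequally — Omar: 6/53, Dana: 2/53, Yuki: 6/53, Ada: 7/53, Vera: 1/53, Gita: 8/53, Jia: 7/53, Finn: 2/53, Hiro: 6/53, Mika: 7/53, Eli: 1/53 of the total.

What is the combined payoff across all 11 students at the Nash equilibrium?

752.50 points

Player j's private return per contributed unit is 7.5 × (j's share). Contributing is weakly dominant for j when that share is at least 1/7.5 = 0.1333, and contributing 0 is dominant otherwise.
Only Gita (8/53) clears that bar, contributing 43; the remaining 10 contribute 0. Total contributed: 43.
The group account pays out 7.5 × 43 = 322.50 in total (split across the unequal shares, but the aggregate is all that matters for the group sum).
The 10 free-riders keep 43 each, adding 430. Group total = 430 + 322.50 = 752.50.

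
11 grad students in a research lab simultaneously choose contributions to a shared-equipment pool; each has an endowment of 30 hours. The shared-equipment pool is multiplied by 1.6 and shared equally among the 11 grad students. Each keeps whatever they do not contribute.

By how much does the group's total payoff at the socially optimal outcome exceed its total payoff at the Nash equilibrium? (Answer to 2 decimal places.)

198.00 hours

Each contributed unit returns 1.6/11 = 0.1455 to its contributor — below 1 — so contributing 0 is dominant for every player. At the Nash equilibrium everyone keeps their 30, and the group total is 11 × 30 = 330.
Each contributed unit returns 1.600 to the group as a whole (0.1455 to each of 11 players), which exceeds 1, so the social optimum is full contribution: group total = 1.600 × 330 = 528.00.
Efficiency loss = 528.00 − 330 = 198.00.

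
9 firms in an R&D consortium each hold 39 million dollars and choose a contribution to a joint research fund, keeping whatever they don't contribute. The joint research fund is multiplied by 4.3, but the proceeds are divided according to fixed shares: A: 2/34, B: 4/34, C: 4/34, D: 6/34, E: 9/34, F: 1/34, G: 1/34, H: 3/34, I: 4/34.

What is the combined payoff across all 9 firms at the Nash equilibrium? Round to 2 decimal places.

479.70 million dollars

Player j's private return per contributed unit is 4.3 × (j's share). Contributing is weakly dominant for j when that share is at least 1/4.3 = 0.2326, and contributing 0 is dominant otherwise.
E alone (share 9/34) is above the threshold, contributing 39; the remaining 8 contribute 0. Total contributed: 39.
The joint research fund pays out 4.3 × 39 = 167.70 in total (split across the unequal shares, but the aggregate is all that matters for the group sum).
The 8 free-riders keep 39 each, adding 312. Group total = 312 + 167.70 = 479.70.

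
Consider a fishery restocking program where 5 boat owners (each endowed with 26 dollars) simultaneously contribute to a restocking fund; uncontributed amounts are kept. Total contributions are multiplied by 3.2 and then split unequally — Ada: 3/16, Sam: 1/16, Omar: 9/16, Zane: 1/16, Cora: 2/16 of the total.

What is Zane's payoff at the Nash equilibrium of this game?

Player j's private return per contributed unit is 3.2 × (j's share). Contributing is weakly dominant for j when that share is at least 1/3.2 = 0.3125, and contributing 0 is dominant otherwise.
Omar alone (share 9/16) is above the threshold, contributing 26; the remaining 4 contribute 0. Total contributed: 26.
Zane keeps 26 and receives 3.2 × 26 × 1/16 = 5.20 from the restocking fund, for a payoff of 31.20.

31.20 dollars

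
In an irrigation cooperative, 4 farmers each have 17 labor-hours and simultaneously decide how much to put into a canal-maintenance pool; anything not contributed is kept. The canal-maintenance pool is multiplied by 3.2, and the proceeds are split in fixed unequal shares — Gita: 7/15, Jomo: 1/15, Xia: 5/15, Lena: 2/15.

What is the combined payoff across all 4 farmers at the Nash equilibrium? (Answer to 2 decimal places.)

142.80 labor-hours

A player with share s gets back 3.2·s per unit contributed, so full contribution is dominant for anyone with s > 1/3.2 = 0.3125 and zero contribution is dominant for anyone below.
Gita and Xia clear that bar, contributing 17 each; the remaining 2 contribute 0. Total contributed: 34.
The canal-maintenance pool pays out 3.2 × 34 = 108.80 in total (split across the unequal shares, but the aggregate is all that matters for the group sum).
The 2 free-riders keep 17 each, adding 34. Group total = 34 + 108.80 = 142.80.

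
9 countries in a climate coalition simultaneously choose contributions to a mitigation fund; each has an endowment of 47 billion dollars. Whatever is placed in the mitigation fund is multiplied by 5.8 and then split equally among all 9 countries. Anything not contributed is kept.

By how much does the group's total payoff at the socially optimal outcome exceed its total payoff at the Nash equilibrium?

2030.40 billion dollars

Each contributed unit returns 5.8/9 = 0.6444 to its contributor — below 1 — so contributing 0 is dominant for every player. At the Nash equilibrium everyone keeps their 47, and the group total is 9 × 47 = 423.
Each contributed unit returns 5.800 to the group as a whole (0.6444 to each of 9 players), which exceeds 1, so the social optimum is full contribution: group total = 5.800 × 423 = 2453.40.
Efficiency loss = 2453.40 − 423 = 2030.40.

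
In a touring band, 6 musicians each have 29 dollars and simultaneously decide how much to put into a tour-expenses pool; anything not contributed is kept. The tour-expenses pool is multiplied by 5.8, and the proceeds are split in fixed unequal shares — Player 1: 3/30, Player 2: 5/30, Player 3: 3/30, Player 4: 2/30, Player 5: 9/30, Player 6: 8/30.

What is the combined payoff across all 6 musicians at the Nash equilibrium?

452.40 dollars

Player j's private return per contributed unit is 5.8 × (j's share). Contributing is weakly dominant for j when that share is at least 1/5.8 = 0.1724, and contributing 0 is dominant otherwise.
Player 5 and Player 6 are above the threshold, contributing 29 each; the remaining 4 contribute 0. Total contributed: 58.
The tour-expenses pool pays out 5.8 × 58 = 336.40 in total (split across the unequal shares, but the aggregate is all that matters for the group sum).
The 4 free-riders keep 29 each, adding 116. Group total = 116 + 336.40 = 452.40.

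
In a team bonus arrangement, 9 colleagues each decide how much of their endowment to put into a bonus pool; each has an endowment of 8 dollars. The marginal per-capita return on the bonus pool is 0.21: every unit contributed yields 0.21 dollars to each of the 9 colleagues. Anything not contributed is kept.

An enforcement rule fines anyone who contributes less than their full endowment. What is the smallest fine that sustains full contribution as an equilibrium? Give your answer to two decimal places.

6.32 dollars

Given the others contribute fully, the best deviation is to contribute 0 (any partial contribution still incurs the fine and gives up units whose private return 0.21 is below 1).
Deviating from 8 to 0 saves 8 dollars but forfeits the deviator's share of the drop in the bonus pool: 0.21 × 8 = 1.68.
So the deviation gain is 8 − 1.68 = 6.32, and the fine must be at least 6.32 dollars to wipe it out.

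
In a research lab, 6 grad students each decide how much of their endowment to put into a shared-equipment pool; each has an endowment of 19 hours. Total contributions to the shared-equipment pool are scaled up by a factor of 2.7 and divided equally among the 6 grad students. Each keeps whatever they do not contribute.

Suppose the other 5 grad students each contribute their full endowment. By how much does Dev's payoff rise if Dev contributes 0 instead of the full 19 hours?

Switching from a contribution of 19 to 0 lets Dev keep an extra 19 hours, but lowers the shared-equipment pool by 19, which costs Dev their own share of that drop: 2.7/6 × 19 = 8.55.
Net gain = 19 − 8.55 = 10.45. The private return per contributed unit (0.4500) is below 1, so free-riding is indeed the best response regardless of what the others do.

10.45 hours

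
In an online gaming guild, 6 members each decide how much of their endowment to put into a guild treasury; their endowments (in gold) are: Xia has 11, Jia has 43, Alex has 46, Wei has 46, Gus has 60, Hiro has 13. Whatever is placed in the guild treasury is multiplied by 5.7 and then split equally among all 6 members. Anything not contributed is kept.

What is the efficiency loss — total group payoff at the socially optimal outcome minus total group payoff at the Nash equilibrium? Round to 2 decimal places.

The private return per contributed unit is 5.7/6 = 0.9500 < 1 for every player regardless of endowment, so the Nash equilibrium is zero contribution and the group total is Σ E_j = 11 + 43 + 46 + 46 + 60 + 13 = 219.
Each contributed unit returns 5.700 to the group, so the social optimum is full contribution by everyone: group total = 5.700 × 219 = 1248.30.
Efficiency loss = (5.700 − 1) × 219 = 1029.30.

1029.30 gold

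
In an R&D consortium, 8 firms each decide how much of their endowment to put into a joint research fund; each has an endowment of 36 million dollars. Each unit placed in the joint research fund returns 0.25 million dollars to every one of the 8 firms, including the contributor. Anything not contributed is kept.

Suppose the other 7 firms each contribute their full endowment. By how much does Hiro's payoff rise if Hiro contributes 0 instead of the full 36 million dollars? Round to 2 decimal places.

27.00 million dollars

Switching from a contribution of 36 to 0 lets Hiro keep an extra 36 million dollars, but lowers the joint research fund by 36, which costs Hiro their own share of that drop: 0.25 × 36 = 9.00.
Net gain = 36 − 9.00 = 27.00. The private return per contributed unit (0.25) is below 1, so free-riding is indeed the best response regardless of what the others do.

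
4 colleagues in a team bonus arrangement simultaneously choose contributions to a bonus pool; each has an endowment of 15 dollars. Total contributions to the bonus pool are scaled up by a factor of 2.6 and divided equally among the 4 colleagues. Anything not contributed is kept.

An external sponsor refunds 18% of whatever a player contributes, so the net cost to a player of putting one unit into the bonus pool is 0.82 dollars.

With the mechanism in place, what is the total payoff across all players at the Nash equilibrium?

60.00 dollars

The effective private return is (2.6/4) / 0.82 = 0.7927, which is still under 1, so the mechanism doesn't change anyone's dominant strategy: zero contribution.
At the Nash equilibrium no one contributes; group total payoff = 4 × 15 = 60.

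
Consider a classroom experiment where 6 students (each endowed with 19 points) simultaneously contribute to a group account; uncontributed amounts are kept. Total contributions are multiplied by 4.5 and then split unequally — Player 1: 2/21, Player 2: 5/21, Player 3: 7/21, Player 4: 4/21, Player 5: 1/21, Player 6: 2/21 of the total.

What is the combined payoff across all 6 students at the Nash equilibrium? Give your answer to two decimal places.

Player j's private return per contributed unit is 4.5 × (j's share). Contributing is weakly dominant for j when that share is at least 1/4.5 = 0.2222, and contributing 0 is dominant otherwise.
Player 2 and Player 3 clear that bar, contributing 19 each; the remaining 4 contribute 0. Total contributed: 38.
The group account pays out 4.5 × 38 = 171.00 in total (split across the unequal shares, but the aggregate is all that matters for the group sum).
The 4 free-riders keep 19 each, adding 76. Group total = 76 + 171.00 = 247.00.

247.00 points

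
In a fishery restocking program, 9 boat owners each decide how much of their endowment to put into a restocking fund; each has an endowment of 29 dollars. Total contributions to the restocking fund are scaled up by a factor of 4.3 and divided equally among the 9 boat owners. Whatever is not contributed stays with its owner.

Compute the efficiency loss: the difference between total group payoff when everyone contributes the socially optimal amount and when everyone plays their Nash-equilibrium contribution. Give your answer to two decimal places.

Each contributed unit returns 4.3/9 = 0.4778 to its contributor — below 1 — so contributing 0 is dominant for every player. At the Nash equilibrium everyone keeps their 29, and the group total is 9 × 29 = 261.
Each contributed unit returns 4.300 to the group as a whole (0.4778 to each of 9 players), which exceeds 1, so the social optimum is full contribution: group total = 4.300 × 261 = 1122.30.
Efficiency loss = 1122.30 − 261 = 861.30.

861.30 dollars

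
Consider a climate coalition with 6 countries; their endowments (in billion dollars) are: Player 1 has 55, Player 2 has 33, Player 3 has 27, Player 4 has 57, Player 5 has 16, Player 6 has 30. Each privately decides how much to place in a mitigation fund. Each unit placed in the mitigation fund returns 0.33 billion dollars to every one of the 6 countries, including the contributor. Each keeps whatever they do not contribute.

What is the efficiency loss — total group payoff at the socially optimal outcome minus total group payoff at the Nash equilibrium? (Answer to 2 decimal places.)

The private return per contributed unit is 0.33 < 1 for everyone, so the Nash equilibrium is zero contribution and the group total is Σ E_j = 55 + 33 + 27 + 57 + 16 + 30 = 218.
Each contributed unit returns 1.980 to the group, so the social optimum is full contribution by everyone: group total = 1.980 × 218 = 431.64.
Efficiency loss = (1.980 − 1) × 218 = 213.64.

213.64 billion dollars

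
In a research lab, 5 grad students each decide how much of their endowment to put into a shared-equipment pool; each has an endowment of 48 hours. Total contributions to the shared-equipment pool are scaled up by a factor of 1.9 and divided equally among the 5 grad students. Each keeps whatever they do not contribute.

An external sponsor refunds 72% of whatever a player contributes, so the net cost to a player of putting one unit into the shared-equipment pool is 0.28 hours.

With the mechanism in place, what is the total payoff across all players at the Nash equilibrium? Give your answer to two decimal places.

628.80 hours

With the mechanism, a contributed unit returns (1.9/5) / 0.28 = 1.3571 per unit of net cost to the contributor — now above 1 — so contributing fully is weakly dominant for every player.
At the Nash equilibrium everyone contributes 48. Group total payoff = 5 × (48 × 0.72 + 1.9 × 48) = 628.80.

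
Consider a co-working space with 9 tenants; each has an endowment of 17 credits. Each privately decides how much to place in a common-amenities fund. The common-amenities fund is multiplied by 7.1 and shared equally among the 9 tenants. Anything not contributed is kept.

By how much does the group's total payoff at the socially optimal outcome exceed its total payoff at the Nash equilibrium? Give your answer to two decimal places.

933.30 credits

Each contributed unit returns 7.1/9 = 0.7889 to its contributor — below 1 — so contributing 0 is dominant for every player. At the Nash equilibrium everyone keeps their 17, and the group total is 9 × 17 = 153.
Each contributed unit returns 7.100 to the group as a whole (0.7889 to each of 9 players), which exceeds 1, so the social optimum is full contribution: group total = 7.100 × 153 = 1086.30.
Efficiency loss = 1086.30 − 153 = 933.30.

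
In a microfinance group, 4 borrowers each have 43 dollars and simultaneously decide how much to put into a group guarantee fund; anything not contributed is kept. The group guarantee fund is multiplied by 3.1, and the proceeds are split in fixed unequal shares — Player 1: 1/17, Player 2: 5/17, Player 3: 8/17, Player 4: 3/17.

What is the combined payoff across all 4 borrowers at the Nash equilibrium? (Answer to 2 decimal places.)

262.30 dollars

For player j, contributing a unit is worthwhile iff 3.1 × (j's share) ≥ 1, i.e. iff j's share is at least 0.3226.
Player 3 alone (share 8/17) is above the threshold, contributing 43; the remaining 3 contribute 0. Total contributed: 43.
The group guarantee fund pays out 3.1 × 43 = 133.30 in total (split across the unequal shares, but the aggregate is all that matters for the group sum).
The 3 free-riders keep 43 each, adding 129. Group total = 129 + 133.30 = 262.30.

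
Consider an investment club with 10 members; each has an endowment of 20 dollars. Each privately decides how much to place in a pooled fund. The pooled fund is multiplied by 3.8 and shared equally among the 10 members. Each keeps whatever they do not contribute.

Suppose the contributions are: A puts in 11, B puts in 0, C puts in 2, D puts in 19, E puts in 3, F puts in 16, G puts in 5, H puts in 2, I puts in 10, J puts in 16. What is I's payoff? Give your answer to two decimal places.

Total contributed: 11 + 0 + 2 + 19 + 3 + 16 + 5 + 2 + 10 + 16 = 84.
Each receives 3.8 × 84 / 10 = 31.92 from the pooled fund.
I keeps 20 − 10 = 10, so I's payoff is 10 + 31.92 = 41.92.

41.92 dollars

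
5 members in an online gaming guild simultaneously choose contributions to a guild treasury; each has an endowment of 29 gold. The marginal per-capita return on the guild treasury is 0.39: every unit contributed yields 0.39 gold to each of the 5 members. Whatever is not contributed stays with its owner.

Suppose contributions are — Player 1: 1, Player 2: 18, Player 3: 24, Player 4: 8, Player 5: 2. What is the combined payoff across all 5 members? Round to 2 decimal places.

Total contributed: 1 + 18 + 24 + 8 + 2 = 53; total kept: 5 × 29 − 53 = 92.
The guild treasury pays out 0.39 × 5 × 53 = 103.35 in aggregate.
Group total = 92 + 103.35 = 195.35.

195.35 gold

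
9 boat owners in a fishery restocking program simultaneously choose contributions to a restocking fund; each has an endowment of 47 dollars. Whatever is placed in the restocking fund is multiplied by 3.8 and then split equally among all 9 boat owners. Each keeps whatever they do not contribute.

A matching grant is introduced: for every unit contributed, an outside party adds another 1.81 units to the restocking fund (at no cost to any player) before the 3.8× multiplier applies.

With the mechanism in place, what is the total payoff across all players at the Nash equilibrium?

4516.79 dollars

With the mechanism, a contributed unit returns 3.8 × 2.81 / 9 = 1.1864 per unit of net cost to the contributor — now above 1 — so contributing fully is weakly dominant for every player.
At the Nash equilibrium everyone contributes 47. Group total payoff = 3.8 × 2.81 × 423 = 4516.79.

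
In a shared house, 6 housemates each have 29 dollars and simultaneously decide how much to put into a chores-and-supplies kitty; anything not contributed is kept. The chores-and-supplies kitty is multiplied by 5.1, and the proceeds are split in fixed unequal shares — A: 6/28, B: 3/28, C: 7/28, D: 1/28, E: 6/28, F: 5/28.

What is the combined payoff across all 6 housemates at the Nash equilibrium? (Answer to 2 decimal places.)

A player with share s gets back 5.1·s per unit contributed, so full contribution is dominant for anyone with s > 1/5.1 = 0.1961 and zero contribution is dominant for anyone below.
The shares above 0.1961 belong to A, C and E, contributing 29 each; the remaining 3 contribute 0. Total contributed: 87.
The chores-and-supplies kitty pays out 5.1 × 87 = 443.70 in total (split across the unequal shares, but the aggregate is all that matters for the group sum).
The 3 free-riders keep 29 each, adding 87. Group total = 87 + 443.70 = 530.70.

530.70 dollars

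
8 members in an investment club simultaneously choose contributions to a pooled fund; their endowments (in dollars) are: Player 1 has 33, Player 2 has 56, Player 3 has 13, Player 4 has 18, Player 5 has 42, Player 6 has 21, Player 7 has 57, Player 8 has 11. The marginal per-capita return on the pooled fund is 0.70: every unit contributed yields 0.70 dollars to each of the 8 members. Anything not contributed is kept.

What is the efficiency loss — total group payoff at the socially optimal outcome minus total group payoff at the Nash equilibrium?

The private return per contributed unit is 0.70 < 1 for everyone, so the Nash equilibrium is zero contribution and the group total is Σ E_j = 33 + 56 + 13 + 18 + 42 + 21 + 57 + 11 = 251.
Each contributed unit returns 5.600 to the group, so the social optimum is full contribution by everyone: group total = 5.600 × 251 = 1405.60.
Efficiency loss = (5.600 − 1) × 251 = 1154.60.

1154.60 dollars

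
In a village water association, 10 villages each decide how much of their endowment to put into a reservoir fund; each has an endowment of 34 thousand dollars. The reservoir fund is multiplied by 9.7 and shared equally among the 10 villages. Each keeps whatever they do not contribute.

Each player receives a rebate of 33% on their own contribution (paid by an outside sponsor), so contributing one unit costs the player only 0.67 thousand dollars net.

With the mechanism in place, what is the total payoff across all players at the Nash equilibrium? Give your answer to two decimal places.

Under the mechanism each unit contributed yields (9.7/10) / 0.67 = 1.4478 back to its contributor per unit of net cost, which exceeds 1, making full contribution the dominant choice for everyone.
At the Nash equilibrium everyone contributes 34. Group total payoff = 10 × (34 × 0.33 + 9.7 × 34) = 3410.20.

3410.20 thousand dollars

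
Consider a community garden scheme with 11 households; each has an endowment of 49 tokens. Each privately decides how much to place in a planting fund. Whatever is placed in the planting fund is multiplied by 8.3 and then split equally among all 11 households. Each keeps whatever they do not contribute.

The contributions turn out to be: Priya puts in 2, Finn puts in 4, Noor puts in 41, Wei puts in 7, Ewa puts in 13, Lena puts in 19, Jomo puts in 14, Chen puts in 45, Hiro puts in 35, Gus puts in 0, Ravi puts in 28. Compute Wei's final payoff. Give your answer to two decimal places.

Total contributed: 2 + 4 + 41 + 7 + 13 + 19 + 14 + 45 + 35 + 0 + 28 = 208.
Each receives 8.3 × 208 / 11 = 156.95 from the planting fund.
Wei keeps 49 − 7 = 42, so Wei's payoff is 42 + 156.95 = 198.95.

198.95 tokens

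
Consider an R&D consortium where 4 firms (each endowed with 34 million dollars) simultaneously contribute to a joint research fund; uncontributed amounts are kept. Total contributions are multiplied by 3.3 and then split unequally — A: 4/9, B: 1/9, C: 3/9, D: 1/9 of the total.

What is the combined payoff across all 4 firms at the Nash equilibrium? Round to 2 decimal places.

Each unit j contributes comes back to j as 3.3 × (j's share), so j prefers to contribute only if that share exceeds 1/3.3 = 0.3030; otherwise keeping the unit dominates.
The shares above 0.3030 belong to A and C, contributing 34 each; the remaining 2 contribute 0. Total contributed: 68.
The joint research fund pays out 3.3 × 68 = 224.40 in total (split across the unequal shares, but the aggregate is all that matters for the group sum).
The 2 free-riders keep 34 each, adding 68. Group total = 68 + 224.40 = 292.40.

292.40 million dollars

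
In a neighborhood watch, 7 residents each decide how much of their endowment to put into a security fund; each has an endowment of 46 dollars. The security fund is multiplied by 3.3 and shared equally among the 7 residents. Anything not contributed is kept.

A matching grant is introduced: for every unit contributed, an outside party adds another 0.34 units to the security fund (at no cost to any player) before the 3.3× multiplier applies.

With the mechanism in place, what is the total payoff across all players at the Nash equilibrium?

322.00 dollars

Even with the mechanism, each unit contributed returns only 3.3 × 1.34 / 7 = 0.6317 per unit of net cost, so contributing nothing is still dominant.
At the Nash equilibrium no one contributes; group total payoff = 7 × 46 = 322.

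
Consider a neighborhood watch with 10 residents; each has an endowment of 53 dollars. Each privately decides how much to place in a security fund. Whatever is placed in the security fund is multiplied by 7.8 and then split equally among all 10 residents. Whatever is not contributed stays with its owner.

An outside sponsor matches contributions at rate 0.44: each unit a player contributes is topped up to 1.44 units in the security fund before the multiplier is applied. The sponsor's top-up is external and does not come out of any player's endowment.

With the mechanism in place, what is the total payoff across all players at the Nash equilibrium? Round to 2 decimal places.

5952.96 dollars

Under the mechanism each unit contributed yields 7.8 × 1.44 / 10 = 1.1232 back to its contributor per unit of net cost, which exceeds 1, making full contribution the dominant choice for everyone.
At the Nash equilibrium everyone contributes 53. Group total payoff = 7.8 × 1.44 × 530 = 5952.96.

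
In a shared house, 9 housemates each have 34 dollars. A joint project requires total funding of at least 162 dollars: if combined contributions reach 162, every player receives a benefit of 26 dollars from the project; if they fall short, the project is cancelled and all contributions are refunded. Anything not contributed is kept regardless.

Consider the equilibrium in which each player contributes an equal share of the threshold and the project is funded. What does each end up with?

Equal share of the threshold: 162/9 = 18.
At this profile no one gains by cutting their contribution: any cut drops the total below 162, the project is cancelled, contributions are refunded, and the deviator ends with 34, which is less than 34 − 18 + 26 = 42. Contributing more than 18 just wastes the excess. So contributing exactly 18 is a best response.
Each player's payoff: 34 − 18 + 26 = 42.

42 dollars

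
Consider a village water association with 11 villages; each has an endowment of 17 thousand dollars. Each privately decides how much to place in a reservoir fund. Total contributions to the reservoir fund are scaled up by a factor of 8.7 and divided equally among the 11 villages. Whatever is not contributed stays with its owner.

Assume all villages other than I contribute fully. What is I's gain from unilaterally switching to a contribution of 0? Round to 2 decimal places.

3.55 thousand dollars

Switching from a contribution of 17 to 0 lets I keep an extra 17 thousand dollars, but lowers the reservoir fund by 17, which costs I their own share of that drop: 8.7/11 × 17 = 13.45.
Net gain = 17 − 13.45 = 3.55. The private return per contributed unit (0.7909) is below 1, so free-riding is indeed the best response regardless of what the others do.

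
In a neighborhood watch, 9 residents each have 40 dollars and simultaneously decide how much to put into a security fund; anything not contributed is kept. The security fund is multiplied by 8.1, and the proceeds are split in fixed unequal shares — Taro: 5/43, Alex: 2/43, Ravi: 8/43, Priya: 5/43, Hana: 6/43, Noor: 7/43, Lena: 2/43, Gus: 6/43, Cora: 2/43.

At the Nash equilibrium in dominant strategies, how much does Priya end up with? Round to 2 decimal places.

190.70 dollars

For player j, contributing a unit is worthwhile iff 8.1 × (j's share) ≥ 1, i.e. iff j's share is at least 0.1235.
Ravi, Hana, Noor and Gus are above the threshold, contributing 40 each; the remaining 5 contribute 0. Total contributed: 160.
Priya keeps 40 and receives 8.1 × 160 × 5/43 = 150.70 from the security fund, for a payoff of 190.70.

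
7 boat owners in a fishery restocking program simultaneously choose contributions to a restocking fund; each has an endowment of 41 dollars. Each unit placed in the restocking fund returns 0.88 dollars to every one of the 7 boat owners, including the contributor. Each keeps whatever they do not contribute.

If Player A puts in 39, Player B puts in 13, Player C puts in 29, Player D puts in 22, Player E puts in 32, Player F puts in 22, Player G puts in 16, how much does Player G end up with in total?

Total contributed: 39 + 13 + 29 + 22 + 32 + 22 + 16 = 173.
Each receives 0.88 × 173 = 152.24 from the restocking fund.
Player G keeps 41 − 16 = 25, so Player G's payoff is 25 + 152.24 = 177.24.

177.24 dollars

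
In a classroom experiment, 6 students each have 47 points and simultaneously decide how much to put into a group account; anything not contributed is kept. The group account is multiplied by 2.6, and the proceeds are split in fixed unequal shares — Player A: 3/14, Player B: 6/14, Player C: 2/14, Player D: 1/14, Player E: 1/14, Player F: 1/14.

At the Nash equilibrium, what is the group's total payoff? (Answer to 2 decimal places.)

For player j, contributing a unit is worthwhile iff 2.6 × (j's share) ≥ 1, i.e. iff j's share is at least 0.3846.
The only share above 0.3846 is Player B's 6/14, contributing 47; the remaining 5 contribute 0. Total contributed: 47.
The group account pays out 2.6 × 47 = 122.20 in total (split across the unequal shares, but the aggregate is all that matters for the group sum).
The 5 free-riders keep 47 each, adding 235. Group total = 235 + 122.20 = 357.20.

357.20 points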